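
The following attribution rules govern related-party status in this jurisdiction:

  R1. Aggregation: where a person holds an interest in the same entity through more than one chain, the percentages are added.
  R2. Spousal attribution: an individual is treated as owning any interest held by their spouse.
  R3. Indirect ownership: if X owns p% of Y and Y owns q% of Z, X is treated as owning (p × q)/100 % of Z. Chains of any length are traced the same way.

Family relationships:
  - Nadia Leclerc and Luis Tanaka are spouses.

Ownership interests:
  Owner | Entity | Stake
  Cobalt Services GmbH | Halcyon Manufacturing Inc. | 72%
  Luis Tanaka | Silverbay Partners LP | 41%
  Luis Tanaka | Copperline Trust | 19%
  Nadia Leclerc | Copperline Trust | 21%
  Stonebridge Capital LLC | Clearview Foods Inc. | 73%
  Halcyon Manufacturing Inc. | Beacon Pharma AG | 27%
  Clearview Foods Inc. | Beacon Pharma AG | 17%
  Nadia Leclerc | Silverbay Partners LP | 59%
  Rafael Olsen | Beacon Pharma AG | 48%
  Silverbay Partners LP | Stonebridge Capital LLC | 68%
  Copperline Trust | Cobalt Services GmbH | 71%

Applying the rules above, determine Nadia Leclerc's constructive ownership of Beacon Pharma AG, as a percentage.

13.95976%

By spousal attribution (R2), Nadia Leclerc is treated as also owning Luis Tanaka's interest in Silverbay Partners LP, giving 59% + 41% = 100%.
By spousal attribution (R2), Nadia Leclerc is treated as also owning Luis Tanaka's interest in Copperline Trust, giving 21% + 19% = 40%.
Chain via Silverbay Partners LP → Stonebridge Capital LLC → Clearview Foods Inc. (R3): 100% × 68% × 73% × 17% = 8.4388% of Beacon Pharma AG.
Chain via Copperline Trust → Cobalt Services GmbH → Halcyon Manufacturing Inc. (R3): 40% × 71% × 72% × 27% = 5.52096% of Beacon Pharma AG.
Aggregating (R1): 8.4388% + 5.52096% = 13.95976%.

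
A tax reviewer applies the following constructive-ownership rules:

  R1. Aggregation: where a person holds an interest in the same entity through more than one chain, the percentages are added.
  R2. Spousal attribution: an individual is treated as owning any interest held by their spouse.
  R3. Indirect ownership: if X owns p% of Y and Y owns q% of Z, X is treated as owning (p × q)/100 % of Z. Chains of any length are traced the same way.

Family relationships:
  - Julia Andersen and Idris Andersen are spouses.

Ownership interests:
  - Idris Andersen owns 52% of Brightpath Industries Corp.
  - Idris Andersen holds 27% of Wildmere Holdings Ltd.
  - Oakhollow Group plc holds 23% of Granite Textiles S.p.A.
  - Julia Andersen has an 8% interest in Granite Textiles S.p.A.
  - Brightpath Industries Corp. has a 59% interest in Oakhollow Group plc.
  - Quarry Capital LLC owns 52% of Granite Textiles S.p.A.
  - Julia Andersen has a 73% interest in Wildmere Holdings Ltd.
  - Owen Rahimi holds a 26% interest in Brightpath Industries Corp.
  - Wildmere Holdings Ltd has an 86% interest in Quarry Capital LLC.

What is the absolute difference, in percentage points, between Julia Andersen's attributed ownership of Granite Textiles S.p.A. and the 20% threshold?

By spousal attribution (R2), Julia Andersen is treated as also owning Idris Andersen's interest in Wildmere Holdings Ltd, giving 73% + 27% = 100%.
By spousal attribution (R2), Julia Andersen is treated as owning Idris Andersen's 52% interest in Brightpath Industries Corp.
Chain via Wildmere Holdings Ltd → Quarry Capital LLC (R3): 100% × 86% × 52% = 44.72% of Granite Textiles S.p.A.
Direct interest in Granite Textiles S.p.A: 8%.
Chain via Brightpath Industries Corp. → Oakhollow Group plc (R3): 52% × 59% × 23% = 7.0564% of Granite Textiles S.p.A.
Aggregating (R1): 44.72% + 8% + 7.0564% = 59.7764%.
59.7764% exceeds the 20% threshold by 39.7764 percentage points.

39.7764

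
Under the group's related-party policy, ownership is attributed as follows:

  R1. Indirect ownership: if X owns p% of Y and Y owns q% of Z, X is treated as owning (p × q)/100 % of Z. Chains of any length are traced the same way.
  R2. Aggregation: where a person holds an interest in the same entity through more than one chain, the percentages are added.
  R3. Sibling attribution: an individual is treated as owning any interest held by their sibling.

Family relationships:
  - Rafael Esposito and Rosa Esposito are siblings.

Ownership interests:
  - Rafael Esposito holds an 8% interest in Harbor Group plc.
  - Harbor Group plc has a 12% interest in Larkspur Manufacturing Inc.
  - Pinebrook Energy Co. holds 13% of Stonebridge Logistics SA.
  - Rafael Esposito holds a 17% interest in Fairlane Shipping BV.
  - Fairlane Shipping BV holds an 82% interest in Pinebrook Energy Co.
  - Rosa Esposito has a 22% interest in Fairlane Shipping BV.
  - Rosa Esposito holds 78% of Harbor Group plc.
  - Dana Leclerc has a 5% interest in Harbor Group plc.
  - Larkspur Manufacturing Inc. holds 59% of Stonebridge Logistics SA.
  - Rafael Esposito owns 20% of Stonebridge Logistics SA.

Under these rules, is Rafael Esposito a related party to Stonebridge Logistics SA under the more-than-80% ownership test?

By sibling attribution (R3), Rafael Esposito is treated as also owning Rosa Esposito's interest in Fairlane Shipping BV, giving 17% + 22% = 39%.
By sibling attribution (R3), Rafael Esposito is treated as also owning Rosa Esposito's interest in Harbor Group plc, giving 8% + 78% = 86%.
Chain via Fairlane Shipping BV → Pinebrook Energy Co. (R1): 39% × 82% × 13% = 4.1574% of Stonebridge Logistics SA.
Chain via Harbor Group plc → Larkspur Manufacturing Inc. (R1): 86% × 12% × 59% = 6.0888% of Stonebridge Logistics SA.
Direct interest in Stonebridge Logistics SA: 20%.
Aggregating (R2): 4.1574% + 6.0888% + 20% = 30.2462%.
30.2462% does not exceed the 80% threshold, so Rafael is not a related party to Stonebridge Logistics SA.

No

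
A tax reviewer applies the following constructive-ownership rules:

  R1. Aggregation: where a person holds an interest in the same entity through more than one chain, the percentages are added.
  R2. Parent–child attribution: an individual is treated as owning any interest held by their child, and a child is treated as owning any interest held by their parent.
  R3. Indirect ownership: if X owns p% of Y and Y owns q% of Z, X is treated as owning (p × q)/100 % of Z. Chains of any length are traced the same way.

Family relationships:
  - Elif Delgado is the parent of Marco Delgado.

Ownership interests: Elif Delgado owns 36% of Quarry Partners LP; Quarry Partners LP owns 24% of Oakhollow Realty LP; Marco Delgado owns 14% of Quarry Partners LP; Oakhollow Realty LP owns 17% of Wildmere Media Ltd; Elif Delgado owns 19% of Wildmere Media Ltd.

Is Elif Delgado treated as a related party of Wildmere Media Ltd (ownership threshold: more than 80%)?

By parent–child attribution (R2), Elif Delgado is treated as also owning Marco Delgado's interest in Quarry Partners LP, giving 36% + 14% = 50%.
Chain via Quarry Partners LP → Oakhollow Realty LP (R3): 50% × 24% × 17% = 2.04% of Wildmere Media Ltd.
Direct interest in Wildmere Media Ltd: 19%.
Aggregating (R1): 2.04% + 19% = 21.04%.
21.04% does not exceed the 80% threshold, so Elif is not a related party to Wildmere Media Ltd.

No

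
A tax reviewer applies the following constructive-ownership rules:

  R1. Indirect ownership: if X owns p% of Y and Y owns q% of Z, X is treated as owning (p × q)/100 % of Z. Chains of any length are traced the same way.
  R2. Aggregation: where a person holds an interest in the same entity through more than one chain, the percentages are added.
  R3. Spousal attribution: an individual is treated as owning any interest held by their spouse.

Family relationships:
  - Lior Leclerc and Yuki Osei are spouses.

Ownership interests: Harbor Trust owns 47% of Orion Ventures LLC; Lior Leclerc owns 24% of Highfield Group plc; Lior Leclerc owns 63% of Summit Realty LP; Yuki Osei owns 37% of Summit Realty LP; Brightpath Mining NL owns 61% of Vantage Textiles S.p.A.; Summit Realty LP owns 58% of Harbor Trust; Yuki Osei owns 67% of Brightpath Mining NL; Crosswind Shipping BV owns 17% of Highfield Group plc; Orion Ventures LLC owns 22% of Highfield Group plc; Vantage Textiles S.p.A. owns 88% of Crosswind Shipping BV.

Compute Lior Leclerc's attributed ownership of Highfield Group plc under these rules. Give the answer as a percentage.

36.111352%

By spousal attribution (R3), Lior Leclerc is treated as also owning Yuki Osei's interest in Summit Realty LP, giving 63% + 37% = 100%.
By spousal attribution (R3), Lior Leclerc is treated as owning Yuki Osei's 67% interest in Brightpath Mining NL.
Chain via Summit Realty LP → Harbor Trust → Orion Ventures LLC (R1): 100% × 58% × 47% × 22% = 5.9972% of Highfield Group plc.
Direct interest in Highfield Group plc: 24%.
Chain via Brightpath Mining NL → Vantage Textiles S.p.A. → Crosswind Shipping BV (R1): 67% × 61% × 88% × 17% = 6.114152% of Highfield Group plc.
Aggregating (R2): 5.9972% + 24% + 6.114152% = 36.111352%.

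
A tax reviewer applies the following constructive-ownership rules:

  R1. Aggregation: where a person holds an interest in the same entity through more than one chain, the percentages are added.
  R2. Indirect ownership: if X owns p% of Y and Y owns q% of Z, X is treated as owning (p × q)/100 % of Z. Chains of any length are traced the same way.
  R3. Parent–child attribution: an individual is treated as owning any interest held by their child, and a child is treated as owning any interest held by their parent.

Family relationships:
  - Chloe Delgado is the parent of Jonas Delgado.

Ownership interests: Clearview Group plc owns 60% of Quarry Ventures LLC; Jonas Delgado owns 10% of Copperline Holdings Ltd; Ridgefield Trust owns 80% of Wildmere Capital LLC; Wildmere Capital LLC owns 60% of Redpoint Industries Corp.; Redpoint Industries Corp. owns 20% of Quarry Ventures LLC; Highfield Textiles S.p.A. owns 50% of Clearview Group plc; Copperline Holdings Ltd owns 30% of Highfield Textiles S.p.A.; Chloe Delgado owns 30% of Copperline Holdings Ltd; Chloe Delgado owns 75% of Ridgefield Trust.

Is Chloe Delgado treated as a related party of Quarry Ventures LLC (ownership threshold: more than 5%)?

Yes

By parent–child attribution (R3), Chloe Delgado is treated as also owning Jonas Delgado's interest in Copperline Holdings Ltd, giving 30% + 10% = 40%.
Chain via Copperline Holdings Ltd → Highfield Textiles S.p.A. → Clearview Group plc (R2): 40% × 30% × 50% × 60% = 3.6% of Quarry Ventures LLC.
Chain via Ridgefield Trust → Wildmere Capital LLC → Redpoint Industries Corp. (R2): 75% × 80% × 60% × 20% = 7.2% of Quarry Ventures LLC.
Aggregating (R1): 3.6% + 7.2% = 10.8%.
10.8% exceeds the 5% threshold, so Chloe is a related party to Quarry Ventures LLC.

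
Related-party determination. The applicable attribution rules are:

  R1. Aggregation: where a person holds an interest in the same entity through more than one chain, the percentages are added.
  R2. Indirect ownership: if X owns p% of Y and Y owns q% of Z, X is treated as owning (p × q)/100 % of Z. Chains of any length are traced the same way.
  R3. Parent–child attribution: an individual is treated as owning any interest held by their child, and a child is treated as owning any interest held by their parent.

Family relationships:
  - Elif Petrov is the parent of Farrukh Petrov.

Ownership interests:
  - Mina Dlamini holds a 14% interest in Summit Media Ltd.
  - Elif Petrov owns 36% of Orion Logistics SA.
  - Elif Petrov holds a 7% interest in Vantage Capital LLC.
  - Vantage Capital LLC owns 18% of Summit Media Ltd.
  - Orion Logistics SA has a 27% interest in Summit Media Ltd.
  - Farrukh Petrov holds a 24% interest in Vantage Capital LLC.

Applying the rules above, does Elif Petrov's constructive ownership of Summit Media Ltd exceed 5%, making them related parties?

Yes

By parent–child attribution (R3), Elif Petrov is treated as also owning Farrukh Petrov's interest in Vantage Capital LLC, giving 7% + 24% = 31%.
Chain via Vantage Capital LLC (R2): 31% × 18% = 5.58% of Summit Media Ltd.
Chain via Orion Logistics SA (R2): 36% × 27% = 9.72% of Summit Media Ltd.
Aggregating (R1): 5.58% + 9.72% = 15.3%.
15.3% exceeds the 5% threshold, so Elif is a related party to Summit Media Ltd.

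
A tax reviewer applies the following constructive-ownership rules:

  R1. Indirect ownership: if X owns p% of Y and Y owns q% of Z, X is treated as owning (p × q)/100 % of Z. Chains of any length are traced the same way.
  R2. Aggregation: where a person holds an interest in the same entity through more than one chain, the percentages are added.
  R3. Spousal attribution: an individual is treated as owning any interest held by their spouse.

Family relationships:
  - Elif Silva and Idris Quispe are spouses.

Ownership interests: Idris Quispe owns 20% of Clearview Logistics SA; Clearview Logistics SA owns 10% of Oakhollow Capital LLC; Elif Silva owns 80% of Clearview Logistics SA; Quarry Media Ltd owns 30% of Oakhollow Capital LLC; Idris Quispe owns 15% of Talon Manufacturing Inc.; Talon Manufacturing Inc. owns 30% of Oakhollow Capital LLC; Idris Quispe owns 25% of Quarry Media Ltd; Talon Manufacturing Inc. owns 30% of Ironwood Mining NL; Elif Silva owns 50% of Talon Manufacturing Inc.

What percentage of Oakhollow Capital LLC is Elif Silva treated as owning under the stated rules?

37%

By spousal attribution (R3), Elif Silva is treated as also owning Idris Quispe's interest in Clearview Logistics SA, giving 80% + 20% = 100%.
By spousal attribution (R3), Elif Silva is treated as also owning Idris Quispe's interest in Talon Manufacturing Inc, giving 50% + 15% = 65%.
By spousal attribution (R3), Elif Silva is treated as owning Idris Quispe's 25% interest in Quarry Media Ltd.
Chain via Clearview Logistics SA (R1): 100% × 10% = 10% of Oakhollow Capital LLC.
Chain via Talon Manufacturing Inc. (R1): 65% × 30% = 19.5% of Oakhollow Capital LLC.
Chain via Quarry Media Ltd (R1): 25% × 30% = 7.5% of Oakhollow Capital LLC.
Aggregating (R2): 10% + 19.5% + 7.5% = 37%.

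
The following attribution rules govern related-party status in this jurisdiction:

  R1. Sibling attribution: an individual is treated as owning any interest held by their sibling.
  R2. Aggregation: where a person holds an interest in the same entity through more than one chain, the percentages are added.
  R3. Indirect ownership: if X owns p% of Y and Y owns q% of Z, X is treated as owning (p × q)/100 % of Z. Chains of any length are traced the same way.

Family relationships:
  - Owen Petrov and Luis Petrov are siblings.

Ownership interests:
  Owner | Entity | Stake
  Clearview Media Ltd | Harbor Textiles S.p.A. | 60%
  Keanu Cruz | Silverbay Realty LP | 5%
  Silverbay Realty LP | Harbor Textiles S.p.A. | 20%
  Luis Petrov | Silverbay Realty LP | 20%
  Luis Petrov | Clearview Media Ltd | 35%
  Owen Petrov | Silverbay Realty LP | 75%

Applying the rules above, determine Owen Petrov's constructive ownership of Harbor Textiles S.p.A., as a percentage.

By sibling attribution (R1), Owen Petrov is treated as also owning Luis Petrov's interest in Silverbay Realty LP, giving 75% + 20% = 95%.
By sibling attribution (R1), Owen Petrov is treated as owning Luis Petrov's 35% interest in Clearview Media Ltd.
Chain via Silverbay Realty LP (R3): 95% × 20% = 19% of Harbor Textiles S.p.A.
Chain via Clearview Media Ltd (R3): 35% × 60% = 21% of Harbor Textiles S.p.A.
Aggregating (R2): 19% + 21% = 40%.

40%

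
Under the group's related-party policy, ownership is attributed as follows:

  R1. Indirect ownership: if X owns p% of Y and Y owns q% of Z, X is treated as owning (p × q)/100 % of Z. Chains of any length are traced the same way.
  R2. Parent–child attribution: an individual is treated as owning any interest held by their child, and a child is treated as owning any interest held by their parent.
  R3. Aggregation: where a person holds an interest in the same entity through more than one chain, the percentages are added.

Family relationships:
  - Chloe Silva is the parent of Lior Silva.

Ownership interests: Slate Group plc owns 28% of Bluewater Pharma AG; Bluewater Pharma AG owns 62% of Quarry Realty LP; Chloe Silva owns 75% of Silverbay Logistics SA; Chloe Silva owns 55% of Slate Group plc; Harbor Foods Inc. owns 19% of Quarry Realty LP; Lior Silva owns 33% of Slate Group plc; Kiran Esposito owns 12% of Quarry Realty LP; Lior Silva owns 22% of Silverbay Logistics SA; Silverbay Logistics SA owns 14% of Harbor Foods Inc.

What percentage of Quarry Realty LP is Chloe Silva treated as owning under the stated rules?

By parent–child attribution (R2), Chloe Silva is treated as also owning Lior Silva's interest in Silverbay Logistics SA, giving 75% + 22% = 97%.
By parent–child attribution (R2), Chloe Silva is treated as also owning Lior Silva's interest in Slate Group plc, giving 55% + 33% = 88%.
Chain via Silverbay Logistics SA → Harbor Foods Inc. (R1): 97% × 14% × 19% = 2.5802% of Quarry Realty LP.
Chain via Slate Group plc → Bluewater Pharma AG (R1): 88% × 28% × 62% = 15.2768% of Quarry Realty LP.
Aggregating (R3): 2.5802% + 15.2768% = 17.857%.

17.857%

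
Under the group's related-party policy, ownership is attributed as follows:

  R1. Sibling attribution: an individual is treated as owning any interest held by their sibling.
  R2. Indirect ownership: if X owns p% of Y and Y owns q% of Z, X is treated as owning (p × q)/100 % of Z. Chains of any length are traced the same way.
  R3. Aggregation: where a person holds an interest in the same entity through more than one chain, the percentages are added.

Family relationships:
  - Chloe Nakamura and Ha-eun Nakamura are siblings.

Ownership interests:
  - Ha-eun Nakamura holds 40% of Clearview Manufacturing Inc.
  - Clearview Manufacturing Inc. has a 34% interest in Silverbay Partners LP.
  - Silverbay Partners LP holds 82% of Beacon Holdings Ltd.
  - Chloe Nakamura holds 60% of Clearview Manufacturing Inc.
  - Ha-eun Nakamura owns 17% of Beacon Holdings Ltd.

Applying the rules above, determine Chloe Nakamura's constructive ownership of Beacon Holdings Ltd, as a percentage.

By sibling attribution (R1), Chloe Nakamura is treated as also owning Ha-eun Nakamura's interest in Clearview Manufacturing Inc, giving 60% + 40% = 100%.
By sibling attribution (R1), Chloe Nakamura is treated as owning Ha-eun Nakamura's 17% interest in Beacon Holdings Ltd.
Chain via Clearview Manufacturing Inc. → Silverbay Partners LP (R2): 100% × 34% × 82% = 27.88% of Beacon Holdings Ltd.
Direct interest in Beacon Holdings Ltd: 17%.
Aggregating (R3): 27.88% + 17% = 44.88%.

44.88%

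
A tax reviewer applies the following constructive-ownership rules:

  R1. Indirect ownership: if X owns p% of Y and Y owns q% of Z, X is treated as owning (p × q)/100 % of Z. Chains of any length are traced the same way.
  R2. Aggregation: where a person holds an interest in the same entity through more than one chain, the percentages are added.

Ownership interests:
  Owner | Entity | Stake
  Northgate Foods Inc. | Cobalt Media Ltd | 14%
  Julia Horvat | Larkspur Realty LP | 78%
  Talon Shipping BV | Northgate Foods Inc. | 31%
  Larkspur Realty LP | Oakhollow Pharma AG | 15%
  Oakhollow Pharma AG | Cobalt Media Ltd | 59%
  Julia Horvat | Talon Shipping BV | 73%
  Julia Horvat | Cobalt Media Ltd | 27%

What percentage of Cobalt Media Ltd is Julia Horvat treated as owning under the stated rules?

Chain via Talon Shipping BV → Northgate Foods Inc. (R1): 73% × 31% × 14% = 3.1682% of Cobalt Media Ltd.
Chain via Larkspur Realty LP → Oakhollow Pharma AG (R1): 78% × 15% × 59% = 6.903% of Cobalt Media Ltd.
Direct interest in Cobalt Media Ltd: 27%.
Aggregating (R2): 3.1682% + 6.903% + 27% = 37.0712%.

37.0712%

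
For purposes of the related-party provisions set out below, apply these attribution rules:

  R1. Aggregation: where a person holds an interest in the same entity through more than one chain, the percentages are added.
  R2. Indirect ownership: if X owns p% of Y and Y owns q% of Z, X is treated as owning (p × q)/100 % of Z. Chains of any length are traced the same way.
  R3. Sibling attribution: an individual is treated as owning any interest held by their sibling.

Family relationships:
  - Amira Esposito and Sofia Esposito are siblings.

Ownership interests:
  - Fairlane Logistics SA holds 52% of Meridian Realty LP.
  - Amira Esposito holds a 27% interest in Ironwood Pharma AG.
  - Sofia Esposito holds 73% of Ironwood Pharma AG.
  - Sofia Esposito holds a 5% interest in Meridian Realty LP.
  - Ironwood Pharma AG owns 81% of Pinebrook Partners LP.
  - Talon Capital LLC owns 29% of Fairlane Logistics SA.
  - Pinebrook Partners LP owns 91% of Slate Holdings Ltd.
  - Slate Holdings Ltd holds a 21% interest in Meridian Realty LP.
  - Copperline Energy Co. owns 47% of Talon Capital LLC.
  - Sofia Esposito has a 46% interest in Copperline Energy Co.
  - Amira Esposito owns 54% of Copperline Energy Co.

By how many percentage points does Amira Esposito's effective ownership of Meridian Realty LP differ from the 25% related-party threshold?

2.5667

By sibling attribution (R3), Amira Esposito is treated as also owning Sofia Esposito's interest in Copperline Energy Co, giving 54% + 46% = 100%.
By sibling attribution (R3), Amira Esposito is treated as also owning Sofia Esposito's interest in Ironwood Pharma AG, giving 27% + 73% = 100%.
By sibling attribution (R3), Amira Esposito is treated as owning Sofia Esposito's 5% interest in Meridian Realty LP.
Chain via Copperline Energy Co. → Talon Capital LLC → Fairlane Logistics SA (R2): 100% × 47% × 29% × 52% = 7.0876% of Meridian Realty LP.
Chain via Ironwood Pharma AG → Pinebrook Partners LP → Slate Holdings Ltd (R2): 100% × 81% × 91% × 21% = 15.4791% of Meridian Realty LP.
Direct interest in Meridian Realty LP: 5%.
Aggregating (R1): 7.0876% + 15.4791% + 5% = 27.5667%.
27.5667% exceeds the 25% threshold by 2.5667 percentage points.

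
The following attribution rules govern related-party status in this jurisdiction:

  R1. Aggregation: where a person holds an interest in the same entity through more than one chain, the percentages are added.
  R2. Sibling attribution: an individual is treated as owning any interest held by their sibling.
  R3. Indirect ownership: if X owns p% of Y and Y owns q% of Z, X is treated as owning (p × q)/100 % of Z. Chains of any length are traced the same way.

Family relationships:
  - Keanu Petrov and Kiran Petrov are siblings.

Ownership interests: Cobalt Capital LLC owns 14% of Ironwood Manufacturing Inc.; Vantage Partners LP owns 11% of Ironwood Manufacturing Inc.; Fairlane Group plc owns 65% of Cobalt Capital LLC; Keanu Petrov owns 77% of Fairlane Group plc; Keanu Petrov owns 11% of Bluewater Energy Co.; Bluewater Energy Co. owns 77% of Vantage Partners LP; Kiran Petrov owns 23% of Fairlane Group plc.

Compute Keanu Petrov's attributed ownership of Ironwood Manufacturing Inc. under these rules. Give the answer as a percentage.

10.0317%

By sibling attribution (R2), Keanu Petrov is treated as also owning Kiran Petrov's interest in Fairlane Group plc, giving 77% + 23% = 100%.
Chain via Bluewater Energy Co. → Vantage Partners LP (R3): 11% × 77% × 11% = 0.9317% of Ironwood Manufacturing Inc.
Chain via Fairlane Group plc → Cobalt Capital LLC (R3): 100% × 65% × 14% = 9.1% of Ironwood Manufacturing Inc.
Aggregating (R1): 0.9317% + 9.1% = 10.0317%.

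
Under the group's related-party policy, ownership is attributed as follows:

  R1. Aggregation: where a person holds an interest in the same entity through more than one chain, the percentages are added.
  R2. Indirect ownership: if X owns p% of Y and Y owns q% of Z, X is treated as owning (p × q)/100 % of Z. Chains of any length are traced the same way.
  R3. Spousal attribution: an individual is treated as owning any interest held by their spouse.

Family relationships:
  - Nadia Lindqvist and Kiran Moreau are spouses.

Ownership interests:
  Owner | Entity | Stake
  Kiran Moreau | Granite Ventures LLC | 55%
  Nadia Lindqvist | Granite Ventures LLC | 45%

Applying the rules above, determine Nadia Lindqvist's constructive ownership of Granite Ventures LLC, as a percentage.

By spousal attribution (R3), Nadia Lindqvist is treated as also owning Kiran Moreau's interest in Granite Ventures LLC, giving 45% + 55% = 100%.
Direct interest in Granite Ventures LLC: 100%.

100%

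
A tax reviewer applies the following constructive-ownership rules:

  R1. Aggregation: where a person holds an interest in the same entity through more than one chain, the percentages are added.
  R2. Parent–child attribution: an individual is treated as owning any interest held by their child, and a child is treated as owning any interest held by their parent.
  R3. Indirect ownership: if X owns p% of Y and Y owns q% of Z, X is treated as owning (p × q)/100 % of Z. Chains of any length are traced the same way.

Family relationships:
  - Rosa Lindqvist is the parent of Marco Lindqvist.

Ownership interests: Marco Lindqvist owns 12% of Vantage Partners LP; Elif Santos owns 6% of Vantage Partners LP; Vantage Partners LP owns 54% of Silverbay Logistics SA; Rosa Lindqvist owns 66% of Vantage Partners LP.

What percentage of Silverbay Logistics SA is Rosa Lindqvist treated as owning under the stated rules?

42.12%

By parent–child attribution (R2), Rosa Lindqvist is treated as also owning Marco Lindqvist's interest in Vantage Partners LP, giving 66% + 12% = 78%.
Chain via Vantage Partners LP (R3): 78% × 54% = 42.12% of Silverbay Logistics SA.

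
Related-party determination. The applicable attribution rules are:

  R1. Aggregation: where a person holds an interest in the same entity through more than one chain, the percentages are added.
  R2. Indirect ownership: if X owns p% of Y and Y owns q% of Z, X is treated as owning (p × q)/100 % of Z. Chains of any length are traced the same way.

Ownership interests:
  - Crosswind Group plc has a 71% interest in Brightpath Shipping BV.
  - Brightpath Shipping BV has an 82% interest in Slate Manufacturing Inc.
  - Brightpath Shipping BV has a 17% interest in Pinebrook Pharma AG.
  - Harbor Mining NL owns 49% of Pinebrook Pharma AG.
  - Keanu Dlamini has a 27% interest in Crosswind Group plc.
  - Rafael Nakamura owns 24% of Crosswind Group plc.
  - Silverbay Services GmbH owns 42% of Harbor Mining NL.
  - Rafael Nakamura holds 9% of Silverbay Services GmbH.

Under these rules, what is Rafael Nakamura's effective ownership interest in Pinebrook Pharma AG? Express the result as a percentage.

Chain via Crosswind Group plc → Brightpath Shipping BV (R2): 24% × 71% × 17% = 2.8968% of Pinebrook Pharma AG.
Chain via Silverbay Services GmbH → Harbor Mining NL (R2): 9% × 42% × 49% = 1.8522% of Pinebrook Pharma AG.
Aggregating (R1): 2.8968% + 1.8522% = 4.749%.

4.749%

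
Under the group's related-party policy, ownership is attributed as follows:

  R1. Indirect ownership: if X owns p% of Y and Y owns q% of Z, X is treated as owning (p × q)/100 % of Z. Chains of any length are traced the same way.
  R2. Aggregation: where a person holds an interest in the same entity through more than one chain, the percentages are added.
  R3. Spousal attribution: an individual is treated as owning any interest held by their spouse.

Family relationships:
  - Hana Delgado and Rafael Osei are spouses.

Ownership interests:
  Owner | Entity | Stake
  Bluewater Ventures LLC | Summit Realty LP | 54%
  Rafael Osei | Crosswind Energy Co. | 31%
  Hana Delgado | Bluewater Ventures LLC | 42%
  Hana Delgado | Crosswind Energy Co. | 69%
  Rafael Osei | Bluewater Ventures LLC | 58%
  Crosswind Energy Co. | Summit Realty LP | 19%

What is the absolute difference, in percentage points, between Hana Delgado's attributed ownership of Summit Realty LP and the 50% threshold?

By spousal attribution (R3), Hana Delgado is treated as also owning Rafael Osei's interest in Bluewater Ventures LLC, giving 42% + 58% = 100%.
By spousal attribution (R3), Hana Delgado is treated as also owning Rafael Osei's interest in Crosswind Energy Co, giving 69% + 31% = 100%.
Chain via Bluewater Ventures LLC (R1): 100% × 54% = 54% of Summit Realty LP.
Chain via Crosswind Energy Co. (R1): 100% × 19% = 19% of Summit Realty LP.
Aggregating (R2): 54% + 19% = 73%.
73% exceeds the 50% threshold by 23 percentage points.

23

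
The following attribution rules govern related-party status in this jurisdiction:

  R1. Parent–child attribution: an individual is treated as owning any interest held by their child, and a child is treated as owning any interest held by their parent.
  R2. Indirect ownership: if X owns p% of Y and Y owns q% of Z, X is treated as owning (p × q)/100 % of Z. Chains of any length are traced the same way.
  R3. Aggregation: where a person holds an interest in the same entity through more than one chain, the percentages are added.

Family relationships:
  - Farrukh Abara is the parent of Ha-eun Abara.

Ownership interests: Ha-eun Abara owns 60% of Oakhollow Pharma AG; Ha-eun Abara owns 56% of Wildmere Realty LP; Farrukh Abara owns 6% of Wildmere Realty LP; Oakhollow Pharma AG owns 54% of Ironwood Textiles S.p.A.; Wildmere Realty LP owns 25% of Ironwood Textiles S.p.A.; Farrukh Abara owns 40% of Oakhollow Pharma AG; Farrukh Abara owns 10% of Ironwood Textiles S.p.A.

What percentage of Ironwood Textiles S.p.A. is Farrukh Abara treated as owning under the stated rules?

79.5%

By parent–child attribution (R1), Farrukh Abara is treated as also owning Ha-eun Abara's interest in Oakhollow Pharma AG, giving 40% + 60% = 100%.
By parent–child attribution (R1), Farrukh Abara is treated as also owning Ha-eun Abara's interest in Wildmere Realty LP, giving 6% + 56% = 62%.
Chain via Oakhollow Pharma AG (R2): 100% × 54% = 54% of Ironwood Textiles S.p.A.
Chain via Wildmere Realty LP (R2): 62% × 25% = 15.5% of Ironwood Textiles S.p.A.
Direct interest in Ironwood Textiles S.p.A: 10%.
Aggregating (R3): 54% + 15.5% + 10% = 79.5%.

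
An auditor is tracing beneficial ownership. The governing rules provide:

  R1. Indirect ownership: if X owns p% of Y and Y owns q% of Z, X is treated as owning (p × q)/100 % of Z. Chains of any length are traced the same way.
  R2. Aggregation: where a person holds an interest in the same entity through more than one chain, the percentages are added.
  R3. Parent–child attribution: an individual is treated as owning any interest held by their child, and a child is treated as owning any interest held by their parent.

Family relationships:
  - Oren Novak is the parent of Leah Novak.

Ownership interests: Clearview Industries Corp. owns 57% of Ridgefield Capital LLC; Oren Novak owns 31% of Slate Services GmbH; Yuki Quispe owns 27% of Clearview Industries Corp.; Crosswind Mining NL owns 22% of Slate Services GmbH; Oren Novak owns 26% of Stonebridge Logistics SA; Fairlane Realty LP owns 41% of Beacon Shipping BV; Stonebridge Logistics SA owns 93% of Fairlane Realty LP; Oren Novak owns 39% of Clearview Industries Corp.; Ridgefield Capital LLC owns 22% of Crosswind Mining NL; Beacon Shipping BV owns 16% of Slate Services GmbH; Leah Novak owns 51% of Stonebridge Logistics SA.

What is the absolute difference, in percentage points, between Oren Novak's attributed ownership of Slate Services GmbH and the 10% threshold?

By parent–child attribution (R3), Oren Novak is treated as also owning Leah Novak's interest in Stonebridge Logistics SA, giving 26% + 51% = 77%.
Chain via Stonebridge Logistics SA → Fairlane Realty LP → Beacon Shipping BV (R1): 77% × 93% × 41% × 16% = 4.697616% of Slate Services GmbH.
Chain via Clearview Industries Corp. → Ridgefield Capital LLC → Crosswind Mining NL (R1): 39% × 57% × 22% × 22% = 1.075932% of Slate Services GmbH.
Direct interest in Slate Services GmbH: 31%.
Aggregating (R2): 4.697616% + 1.075932% + 31% = 36.773548%.
36.773548% exceeds the 10% threshold by 26.773548 percentage points.

26.773548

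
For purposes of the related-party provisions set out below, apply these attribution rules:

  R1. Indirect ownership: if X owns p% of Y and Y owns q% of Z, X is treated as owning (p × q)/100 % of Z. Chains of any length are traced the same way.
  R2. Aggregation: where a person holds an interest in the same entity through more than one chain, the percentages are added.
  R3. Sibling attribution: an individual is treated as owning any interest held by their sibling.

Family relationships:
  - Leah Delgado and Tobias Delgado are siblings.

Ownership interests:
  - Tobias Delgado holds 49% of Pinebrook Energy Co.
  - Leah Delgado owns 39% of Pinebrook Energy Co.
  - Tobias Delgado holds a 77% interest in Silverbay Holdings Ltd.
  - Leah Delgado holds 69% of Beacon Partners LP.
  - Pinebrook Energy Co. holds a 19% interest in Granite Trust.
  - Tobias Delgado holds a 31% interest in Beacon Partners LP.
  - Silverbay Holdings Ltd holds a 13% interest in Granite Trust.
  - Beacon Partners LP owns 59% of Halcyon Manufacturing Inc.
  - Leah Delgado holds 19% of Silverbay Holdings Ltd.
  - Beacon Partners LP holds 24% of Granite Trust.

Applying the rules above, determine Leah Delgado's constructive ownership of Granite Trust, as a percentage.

By sibling attribution (R3), Leah Delgado is treated as also owning Tobias Delgado's interest in Pinebrook Energy Co, giving 39% + 49% = 88%.
By sibling attribution (R3), Leah Delgado is treated as also owning Tobias Delgado's interest in Silverbay Holdings Ltd, giving 19% + 77% = 96%.
By sibling attribution (R3), Leah Delgado is treated as also owning Tobias Delgado's interest in Beacon Partners LP, giving 69% + 31% = 100%.
Chain via Pinebrook Energy Co. (R1): 88% × 19% = 16.72% of Granite Trust.
Chain via Silverbay Holdings Ltd (R1): 96% × 13% = 12.48% of Granite Trust.
Chain via Beacon Partners LP (R1): 100% × 24% = 24% of Granite Trust.
Aggregating (R2): 16.72% + 12.48% + 24% = 53.2%.

53.2%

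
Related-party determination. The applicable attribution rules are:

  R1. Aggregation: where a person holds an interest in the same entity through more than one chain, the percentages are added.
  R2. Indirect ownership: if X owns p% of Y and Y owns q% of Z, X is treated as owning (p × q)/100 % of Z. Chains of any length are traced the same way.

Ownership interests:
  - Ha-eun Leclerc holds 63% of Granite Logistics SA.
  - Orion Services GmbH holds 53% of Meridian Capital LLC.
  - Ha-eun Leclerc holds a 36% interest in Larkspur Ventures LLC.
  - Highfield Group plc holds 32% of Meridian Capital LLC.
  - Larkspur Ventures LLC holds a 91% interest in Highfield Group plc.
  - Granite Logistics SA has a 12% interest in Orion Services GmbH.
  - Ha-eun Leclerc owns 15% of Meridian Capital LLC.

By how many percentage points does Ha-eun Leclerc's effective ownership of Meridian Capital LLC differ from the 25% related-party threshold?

4.49

Chain via Larkspur Ventures LLC → Highfield Group plc (R2): 36% × 91% × 32% = 10.4832% of Meridian Capital LLC.
Chain via Granite Logistics SA → Orion Services GmbH (R2): 63% × 12% × 53% = 4.0068% of Meridian Capital LLC.
Direct interest in Meridian Capital LLC: 15%.
Aggregating (R1): 10.4832% + 4.0068% + 15% = 29.49%.
29.49% exceeds the 25% threshold by 4.49 percentage points.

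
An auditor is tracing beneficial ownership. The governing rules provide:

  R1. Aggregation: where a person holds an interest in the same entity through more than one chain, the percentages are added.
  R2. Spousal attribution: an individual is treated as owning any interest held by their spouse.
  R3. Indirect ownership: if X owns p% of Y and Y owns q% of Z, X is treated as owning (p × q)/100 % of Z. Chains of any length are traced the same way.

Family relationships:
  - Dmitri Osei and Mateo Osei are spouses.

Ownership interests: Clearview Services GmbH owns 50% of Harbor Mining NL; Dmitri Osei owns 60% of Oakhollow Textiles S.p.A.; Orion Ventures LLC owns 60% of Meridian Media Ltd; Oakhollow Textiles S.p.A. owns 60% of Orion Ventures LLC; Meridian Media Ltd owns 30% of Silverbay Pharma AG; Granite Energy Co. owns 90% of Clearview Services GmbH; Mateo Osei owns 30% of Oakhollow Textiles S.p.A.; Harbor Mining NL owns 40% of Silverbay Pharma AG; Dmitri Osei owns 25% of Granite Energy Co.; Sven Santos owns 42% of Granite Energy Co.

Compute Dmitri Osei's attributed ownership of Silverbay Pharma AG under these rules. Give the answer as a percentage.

14.22%

By spousal attribution (R2), Dmitri Osei is treated as also owning Mateo Osei's interest in Oakhollow Textiles S.p.A, giving 60% + 30% = 90%.
Chain via Oakhollow Textiles S.p.A. → Orion Ventures LLC → Meridian Media Ltd (R3): 90% × 60% × 60% × 30% = 9.72% of Silverbay Pharma AG.
Chain via Granite Energy Co. → Clearview Services GmbH → Harbor Mining NL (R3): 25% × 90% × 50% × 40% = 4.5% of Silverbay Pharma AG.
Aggregating (R1): 9.72% + 4.5% = 14.22%.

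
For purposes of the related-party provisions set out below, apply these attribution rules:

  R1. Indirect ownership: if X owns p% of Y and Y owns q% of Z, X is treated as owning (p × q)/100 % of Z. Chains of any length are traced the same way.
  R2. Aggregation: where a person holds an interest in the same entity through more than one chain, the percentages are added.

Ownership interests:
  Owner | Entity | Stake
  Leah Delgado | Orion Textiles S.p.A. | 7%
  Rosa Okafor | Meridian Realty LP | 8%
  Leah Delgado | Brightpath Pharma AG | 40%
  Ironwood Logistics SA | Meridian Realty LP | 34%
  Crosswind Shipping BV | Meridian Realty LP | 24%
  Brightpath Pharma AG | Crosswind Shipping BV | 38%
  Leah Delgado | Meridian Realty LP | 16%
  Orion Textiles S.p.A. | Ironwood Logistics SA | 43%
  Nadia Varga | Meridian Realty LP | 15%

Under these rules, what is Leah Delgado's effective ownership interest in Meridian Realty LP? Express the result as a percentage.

Chain via Orion Textiles S.p.A. → Ironwood Logistics SA (R1): 7% × 43% × 34% = 1.0234% of Meridian Realty LP.
Chain via Brightpath Pharma AG → Crosswind Shipping BV (R1): 40% × 38% × 24% = 3.648% of Meridian Realty LP.
Direct interest in Meridian Realty LP: 16%.
Aggregating (R2): 1.0234% + 3.648% + 16% = 20.6714%.

20.6714%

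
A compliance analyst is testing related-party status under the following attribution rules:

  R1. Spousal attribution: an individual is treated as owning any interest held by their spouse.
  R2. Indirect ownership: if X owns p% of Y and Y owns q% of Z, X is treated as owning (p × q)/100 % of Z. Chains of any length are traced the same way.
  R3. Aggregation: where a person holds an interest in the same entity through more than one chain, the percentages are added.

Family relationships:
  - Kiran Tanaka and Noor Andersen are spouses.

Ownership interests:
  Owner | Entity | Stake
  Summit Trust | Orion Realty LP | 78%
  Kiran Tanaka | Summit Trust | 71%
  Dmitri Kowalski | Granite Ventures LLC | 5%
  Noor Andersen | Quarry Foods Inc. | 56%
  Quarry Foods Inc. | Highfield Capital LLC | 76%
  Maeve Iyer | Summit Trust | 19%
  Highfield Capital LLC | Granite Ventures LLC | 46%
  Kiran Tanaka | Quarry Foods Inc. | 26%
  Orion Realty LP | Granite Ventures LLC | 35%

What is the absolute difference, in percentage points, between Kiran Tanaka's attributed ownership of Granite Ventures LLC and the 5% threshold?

By spousal attribution (R1), Kiran Tanaka is treated as also owning Noor Andersen's interest in Quarry Foods Inc, giving 26% + 56% = 82%.
Chain via Quarry Foods Inc. → Highfield Capital LLC (R2): 82% × 76% × 46% = 28.6672% of Granite Ventures LLC.
Chain via Summit Trust → Orion Realty LP (R2): 71% × 78% × 35% = 19.383% of Granite Ventures LLC.
Aggregating (R3): 28.6672% + 19.383% = 48.0502%.
48.0502% exceeds the 5% threshold by 43.0502 percentage points.

43.0502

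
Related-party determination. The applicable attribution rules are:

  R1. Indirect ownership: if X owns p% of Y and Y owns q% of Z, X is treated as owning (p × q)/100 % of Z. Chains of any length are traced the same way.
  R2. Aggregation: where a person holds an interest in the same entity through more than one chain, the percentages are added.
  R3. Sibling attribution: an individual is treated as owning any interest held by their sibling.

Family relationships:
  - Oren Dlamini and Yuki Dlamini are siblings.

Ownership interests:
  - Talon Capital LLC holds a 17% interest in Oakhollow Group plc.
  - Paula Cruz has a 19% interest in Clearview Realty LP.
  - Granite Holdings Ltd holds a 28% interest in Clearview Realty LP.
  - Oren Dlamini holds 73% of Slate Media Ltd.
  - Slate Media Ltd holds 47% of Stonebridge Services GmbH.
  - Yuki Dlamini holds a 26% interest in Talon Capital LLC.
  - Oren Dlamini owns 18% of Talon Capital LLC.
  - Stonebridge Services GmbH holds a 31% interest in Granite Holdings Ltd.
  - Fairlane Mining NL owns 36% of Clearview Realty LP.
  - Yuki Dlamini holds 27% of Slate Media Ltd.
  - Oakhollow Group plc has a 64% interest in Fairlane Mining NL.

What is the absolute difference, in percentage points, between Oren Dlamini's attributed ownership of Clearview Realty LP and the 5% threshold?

By sibling attribution (R3), Oren Dlamini is treated as also owning Yuki Dlamini's interest in Slate Media Ltd, giving 73% + 27% = 100%.
By sibling attribution (R3), Oren Dlamini is treated as also owning Yuki Dlamini's interest in Talon Capital LLC, giving 18% + 26% = 44%.
Chain via Slate Media Ltd → Stonebridge Services GmbH → Granite Holdings Ltd (R1): 100% × 47% × 31% × 28% = 4.0796% of Clearview Realty LP.
Chain via Talon Capital LLC → Oakhollow Group plc → Fairlane Mining NL (R1): 44% × 17% × 64% × 36% = 1.723392% of Clearview Realty LP.
Aggregating (R2): 4.0796% + 1.723392% = 5.802992%.
5.802992% exceeds the 5% threshold by 0.802992 percentage points.

0.802992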